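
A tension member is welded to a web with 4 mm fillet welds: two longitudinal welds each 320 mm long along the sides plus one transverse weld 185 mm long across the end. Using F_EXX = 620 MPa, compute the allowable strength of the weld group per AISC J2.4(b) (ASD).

t_e = 0.707 × 4 = 2.828 mm.
R_nwl = 0.6 × 620 × 2.828 × 640 × 10⁻³ = 673.3 kN (longitudinal, 2 welds).
R_nwt = 0.6 × 620 × 2.828 × 185 × 10⁻³ = 194.6 kN (transverse, base value).
(i) R_nwl + R_nwt = 867.9 kN; (ii) 0.85 R_nwl + 1.5 R_nwt = 864.2 kN.
R_n = max = 867.9 kN [governs: (i)]; R_n/Ω = 434 kN.

R_n/Ω ≈ 434 kN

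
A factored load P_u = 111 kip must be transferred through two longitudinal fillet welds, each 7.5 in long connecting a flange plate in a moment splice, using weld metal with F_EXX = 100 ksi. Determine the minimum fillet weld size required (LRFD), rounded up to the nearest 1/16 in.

w = 1/4 in

Total weld length L = 15 in.
Required throat t_e = P_u / (φ × 0.6 F_EXX × L) = 111 / (0.75 × 0.6 × 100 × 15) = 0.1644 in.
Required leg w = t_e / 0.707 = 0.2326 in → use 1/4 in.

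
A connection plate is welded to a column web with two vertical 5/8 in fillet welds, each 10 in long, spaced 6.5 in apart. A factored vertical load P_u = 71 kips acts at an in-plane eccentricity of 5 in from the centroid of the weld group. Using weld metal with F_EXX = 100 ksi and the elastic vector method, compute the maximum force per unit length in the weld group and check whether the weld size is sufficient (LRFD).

Total weld length L_w = 20 in. Treat welds as unit-width lines.
Polar moment about centroid: J = 2[d³/12 + d(b/2)²] = 2[10³/12 + 10×3.25²] = 377.9 in³.
Direct shear f_v = P/L_w = 71 / 20 = 3.55 kip/in (vertical).
Torsion M = P·e = 71 × 5 = 355 kip·in.
Critical point at (x, y) = (3.25, 5) from centroid. f_tx = M·y/J = 4.697 kip/in; f_ty = M·x/J = 3.053 kip/in.
Resultant f_max = √[f_tx² + (f_v + f_ty)²] = √[4.697² + (3.55 + 3.053)²] = 8.103 kip/in.
Capacity per unit length: φr_n = 0.75 × 0.6 × 100 × (0.707 × 0.625) = 19.88 kip/in.
8.103 ≤ 19.88 → adequate.

f_max ≈ 8.1 kip/in; adequate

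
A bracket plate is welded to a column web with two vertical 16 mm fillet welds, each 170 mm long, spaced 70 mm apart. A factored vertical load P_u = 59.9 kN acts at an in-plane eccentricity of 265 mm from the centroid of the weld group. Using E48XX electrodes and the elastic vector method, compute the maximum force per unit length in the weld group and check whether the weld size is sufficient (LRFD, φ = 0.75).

E48XX → F_EXX = 480 MPa.
Total weld length L_w = 340 mm. Treat welds as unit-width lines.
Polar moment about centroid: J = 2[d³/12 + d(b/2)²] = 2[170³/12 + 170×35²] = 1235000 mm³.
Direct shear f_v = P/L_w = 59.9×10³ / 340 = 176.2 N/mm (vertical).
Torsion M = P·e = 59.9×10³ × 265 = 15874000 N·mm.
Critical point at (x, y) = (35, 85) from centroid. f_tx = M·y/J = 1092 N/mm; f_ty = M·x/J = 449.7 N/mm.
Resultant f_max = √[f_tx² + (f_v + f_ty)²] = √[1092² + (176.2 + 449.7)²] = 1259 N/mm.
Capacity per unit length: φr_n = 0.75 × 0.6 × 480 × (0.707 × 16) = 2443 N/mm.
1259 ≤ 2443 → adequate.

f_max ≈ 1260 N/mm; adequate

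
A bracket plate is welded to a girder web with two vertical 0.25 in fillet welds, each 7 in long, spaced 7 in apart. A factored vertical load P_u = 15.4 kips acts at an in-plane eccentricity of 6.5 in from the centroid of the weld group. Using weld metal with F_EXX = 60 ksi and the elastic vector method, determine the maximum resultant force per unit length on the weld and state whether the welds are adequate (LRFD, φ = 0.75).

f_max ≈ 3.05 kip/in; adequate

Total weld length L_w = 14 in. Treat welds as unit-width lines.
Polar moment about centroid: J = 2[d³/12 + d(b/2)²] = 2[7³/12 + 7×3.5²] = 228.7 in³.
Direct shear f_v = P/L_w = 15.4 / 14 = 1.1 kip/in (vertical).
Torsion M = P·e = 15.4 × 6.5 = 100.1 kip·in.
Critical point at (x, y) = (3.5, 3.5) from centroid. f_tx = M·y/J = 1.532 kip/in; f_ty = M·x/J = 1.532 kip/in.
Resultant f_max = √[f_tx² + (f_v + f_ty)²] = √[1.532² + (1.1 + 1.532)²] = 3.046 kip/in.
Capacity per unit length: φr_n = 0.75 × 0.6 × 60 × (0.707 × 0.25) = 4.772 kip/in.
3.046 ≤ 4.772 → adequate.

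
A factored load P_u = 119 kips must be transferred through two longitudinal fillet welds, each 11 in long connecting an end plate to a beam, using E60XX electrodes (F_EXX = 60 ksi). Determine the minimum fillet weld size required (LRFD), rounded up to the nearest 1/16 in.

w = 5/16 in

Total weld length L = 22 in.
Required throat t_e = P_u / (φ × 0.6 F_EXX × L) = 119 / (0.75 × 0.6 × 60 × 22) = 0.2003 in.
Required leg w = t_e / 0.707 = 0.2834 in → use 5/16 in.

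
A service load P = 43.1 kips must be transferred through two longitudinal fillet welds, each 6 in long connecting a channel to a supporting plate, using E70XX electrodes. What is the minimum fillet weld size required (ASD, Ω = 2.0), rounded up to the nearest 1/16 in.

E70XX → F_EXX = 70 ksi.
Total weld length L = 12 in.
Required throat t_e = P × Ω / (0.6 F_EXX × L) = 43.1 × 2.0 / (0.6 × 70 × 12) = 0.171 in.
Required leg w = t_e / 0.707 = 0.2419 in → use 1/4 in.

w = 1/4 in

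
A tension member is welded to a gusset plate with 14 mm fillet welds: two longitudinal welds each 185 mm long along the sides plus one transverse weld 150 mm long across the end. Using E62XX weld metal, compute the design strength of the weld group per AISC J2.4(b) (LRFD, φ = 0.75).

E62XX → F_EXX = 620 MPa.
t_e = 0.707 × 14 = 9.898 mm.
R_nwl = 0.6 × 620 × 9.898 × 370 × 10⁻³ = 1362 kN (longitudinal, 2 welds).
R_nwt = 0.6 × 620 × 9.898 × 150 × 10⁻³ = 552.3 kN (transverse, base value).
(i) R_nwl + R_nwt = 1915 kN; (ii) 0.85 R_nwl + 1.5 R_nwt = 1986 kN.
R_n = max = 1986 kN [governs: (ii)]; φR_n = 1490 kN.

φR_n ≈ 1490 kN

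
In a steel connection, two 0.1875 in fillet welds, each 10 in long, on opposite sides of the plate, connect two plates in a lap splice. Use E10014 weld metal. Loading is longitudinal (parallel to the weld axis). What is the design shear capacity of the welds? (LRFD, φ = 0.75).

E100XX → F_EXX = 100 ksi.
Effective throat t_e = 0.707 × 0.1875 = 0.1326 in.
Total length L = 20 in; A_we = 0.1326 × 20 = 2.651 in².
F_nw = 0.6 F_EXX = 0.6 × 100 = 60 ksi.
φR_n = 0.75 × 60 × 2.651 = 119.3 kips.

φR_n ≈ 119 kips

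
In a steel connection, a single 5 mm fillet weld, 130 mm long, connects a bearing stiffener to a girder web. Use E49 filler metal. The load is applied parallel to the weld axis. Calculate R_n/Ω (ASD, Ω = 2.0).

E49XX → F_EXX = 490 MPa.
Effective throat t_e = 0.707 × 5 = 3.535 mm.
Total length L = 130 mm; A_we = 3.535 × 130 = 459.5 mm².
F_nw = 0.6 F_EXX = 0.6 × 490 = 294 MPa.
R_n = 294 × 459.5 × 10⁻³ = 135.1 kN; R_n/Ω = 135.1/2.0 = 67.55 kN.

R_n/Ω ≈ 67.6 kN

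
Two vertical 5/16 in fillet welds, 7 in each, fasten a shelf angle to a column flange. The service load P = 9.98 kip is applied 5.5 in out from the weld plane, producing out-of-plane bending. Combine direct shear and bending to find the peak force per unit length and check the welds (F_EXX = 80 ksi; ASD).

f_max ≈ 3.44 kip/in; adequate

L_w = 2 × 7 = 14 in; section modulus (unit throat) S = 2 × L²/6 = 16.33 in².
Direct shear f_v = P/L_w = 9.98/14 = 0.7129 kip/in.
Moment M = P × e = 9.98 × 5.5 = 54.89 kip·in; bending f_b = M/S = 3.361 kip/in.
f_max = √(f_v² + f_b²) = √(0.7129² + 3.361²) = 3.435 kip/in.
r_n/Ω = (1/2.0) × 0.6 × 80 × (0.707 × 0.3125) = 5.302 kip/in → adequate.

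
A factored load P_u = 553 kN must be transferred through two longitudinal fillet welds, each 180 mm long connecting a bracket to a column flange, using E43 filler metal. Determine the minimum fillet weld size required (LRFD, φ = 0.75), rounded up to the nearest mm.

E43XX → F_EXX = 430 MPa.
Total weld length L = 360 mm.
Required throat t_e = P_u / (φ × 0.6 F_EXX × L) = 553 / (0.75 × 0.6 × 430 × 360 × 10⁻³) = 7.939 mm.
Required leg w = t_e / 0.707 = 11.23 mm → use 12 mm.

w = 12 mm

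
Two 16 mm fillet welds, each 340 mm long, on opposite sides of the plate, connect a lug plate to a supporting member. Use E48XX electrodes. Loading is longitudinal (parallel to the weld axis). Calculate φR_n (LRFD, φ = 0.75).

φR_n ≈ 1660 kN

E48XX → F_EXX = 480 MPa.
Effective throat t_e = 0.707 × 16 = 11.31 mm.
Total length L = 680 mm; A_we = 11.31 × 680 = 7692 mm².
F_nw = 0.6 F_EXX = 0.6 × 480 = 288 MPa.
φR_n = 0.75 × 288 × 7692 × 10⁻³ = 1662 kN.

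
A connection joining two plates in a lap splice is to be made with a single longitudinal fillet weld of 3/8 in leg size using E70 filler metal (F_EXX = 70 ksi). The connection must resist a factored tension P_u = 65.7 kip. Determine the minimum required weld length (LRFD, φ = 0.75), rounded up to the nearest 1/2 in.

Throat t_e = 0.707 × 0.375 = 0.2651 in.
φr_n = 0.75 × 0.6 × 70 × 0.2651 = 8.351 kip/in.
L_req = P_u / φr_n = 65.7 / 8.351 = 7.867 in total.
Round up → use L = 8 in.

L = 8 in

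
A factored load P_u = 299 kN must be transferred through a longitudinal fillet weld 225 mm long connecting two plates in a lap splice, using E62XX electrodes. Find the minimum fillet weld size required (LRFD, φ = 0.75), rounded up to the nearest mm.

E62XX → F_EXX = 620 MPa.
Total weld length L = 225 mm.
Required throat t_e = P_u / (φ × 0.6 F_EXX × L) = 299 / (0.75 × 0.6 × 620 × 225 × 10⁻³) = 4.763 mm.
Required leg w = t_e / 0.707 = 6.737 mm → use 7 mm.

w = 7 mm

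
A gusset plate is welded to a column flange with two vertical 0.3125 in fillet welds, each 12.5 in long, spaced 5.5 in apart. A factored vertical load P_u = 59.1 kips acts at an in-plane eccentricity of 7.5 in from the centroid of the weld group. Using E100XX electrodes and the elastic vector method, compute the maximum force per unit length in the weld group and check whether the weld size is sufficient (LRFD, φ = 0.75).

E100XX → F_EXX = 100 ksi.
Total weld length L_w = 25 in. Treat welds as unit-width lines.
Polar moment about centroid: J = 2[d³/12 + d(b/2)²] = 2[12.5³/12 + 12.5×2.75²] = 514.6 in³.
Direct shear f_v = P/L_w = 59.1 / 25 = 2.364 kip/in (vertical).
Torsion M = P·e = 59.1 × 7.5 = 443.25 kip·in.
Critical point at (x, y) = (2.75, 6.25) from centroid. f_tx = M·y/J = 5.384 kip/in; f_ty = M·x/J = 2.369 kip/in.
Resultant f_max = √[f_tx² + (f_v + f_ty)²] = √[5.384² + (2.364 + 2.369)²] = 7.168 kip/in.
Capacity per unit length: φr_n = 0.75 × 0.6 × 100 × (0.707 × 0.3125) = 9.942 kip/in.
7.168 ≤ 9.942 → adequate.

f_max ≈ 7.17 kip/in; adequate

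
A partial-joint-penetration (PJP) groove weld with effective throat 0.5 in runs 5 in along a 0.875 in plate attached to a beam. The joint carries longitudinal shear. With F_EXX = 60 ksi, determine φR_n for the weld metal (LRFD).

Effective throat (given) t_e = 0.5 in.
A_we = 0.5 × 5 = 2.5 in².
F_nw = 0.6 F_EXX = 36 ksi.
φR_n = 0.75 × 36 × 2.5 = 67.5 kip.

φR_n ≈ 67.5 kip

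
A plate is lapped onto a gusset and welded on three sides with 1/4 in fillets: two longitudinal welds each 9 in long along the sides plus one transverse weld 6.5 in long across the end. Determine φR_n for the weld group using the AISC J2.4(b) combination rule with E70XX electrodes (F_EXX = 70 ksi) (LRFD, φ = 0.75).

t_e = 0.707 × 0.25 = 0.1767 in.
R_nwl = 0.6 × 70 × 0.1767 × 18 = 133.6 kip (longitudinal, 2 welds).
R_nwt = 0.6 × 70 × 0.1767 × 6.5 = 48.25 kip (transverse, base value).
(i) R_nwl + R_nwt = 181.9 kip; (ii) 0.85 R_nwl + 1.5 R_nwt = 186 kip.
R_n = max = 186 kip [governs: (ii)]; φR_n = 139.5 kip.

φR_n ≈ 139 kip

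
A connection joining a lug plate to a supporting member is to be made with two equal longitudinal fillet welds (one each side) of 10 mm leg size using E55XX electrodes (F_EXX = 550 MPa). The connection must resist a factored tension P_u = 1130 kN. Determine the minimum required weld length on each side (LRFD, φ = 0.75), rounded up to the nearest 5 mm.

Throat t_e = 0.707 × 10 = 7.07 mm.
φr_n = 0.75 × 0.6 × 550 × 7.07 × 10⁻³ = 1.75 kN/mm.
L_req = P_u / φr_n = 1130 / 1.75 = 645.8 mm total.
Per side: 645.8 / 2 = 322.9 mm.
Round up → use L = 325 mm on each side.

L = 325 mm on each side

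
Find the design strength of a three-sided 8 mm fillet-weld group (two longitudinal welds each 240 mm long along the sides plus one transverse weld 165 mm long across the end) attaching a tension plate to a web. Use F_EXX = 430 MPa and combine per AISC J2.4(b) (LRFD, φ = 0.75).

t_e = 0.707 × 8 = 5.656 mm.
R_nwl = 0.6 × 430 × 5.656 × 480 × 10⁻³ = 700.4 kN (longitudinal, 2 welds).
R_nwt = 0.6 × 430 × 5.656 × 165 × 10⁻³ = 240.8 kN (transverse, base value).
(i) R_nwl + R_nwt = 941.2 kN; (ii) 0.85 R_nwl + 1.5 R_nwt = 956.5 kN.
R_n = max = 956.5 kN [governs: (ii)]; φR_n = 717.4 kN.

φR_n ≈ 717 kN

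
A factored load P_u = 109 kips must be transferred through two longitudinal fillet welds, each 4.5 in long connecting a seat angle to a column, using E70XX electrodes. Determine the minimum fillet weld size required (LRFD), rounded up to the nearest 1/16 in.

w = 9/16 in

E70XX → F_EXX = 70 ksi.
Total weld length L = 9 in.
Required throat t_e = P_u / (φ × 0.6 F_EXX × L) = 109 / (0.75 × 0.6 × 70 × 9) = 0.3845 in.
Required leg w = t_e / 0.707 = 0.5438 in → use 9/16 in.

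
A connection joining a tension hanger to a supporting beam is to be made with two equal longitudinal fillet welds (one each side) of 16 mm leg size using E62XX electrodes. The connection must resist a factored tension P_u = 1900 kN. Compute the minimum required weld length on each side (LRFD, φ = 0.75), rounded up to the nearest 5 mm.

L = 305 mm on each side

E62XX → F_EXX = 620 MPa.
Throat t_e = 0.707 × 16 = 11.31 mm.
φr_n = 0.75 × 0.6 × 620 × 11.31 × 10⁻³ = 3.156 kN/mm.
L_req = P_u / φr_n = 1900 / 3.156 = 602 mm total.
Per side: 602 / 2 = 301 mm.
Round up → use L = 305 mm on each side.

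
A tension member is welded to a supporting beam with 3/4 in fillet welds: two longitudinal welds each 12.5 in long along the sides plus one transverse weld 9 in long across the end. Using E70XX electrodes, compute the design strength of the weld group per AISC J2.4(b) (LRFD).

φR_n ≈ 580 kip

E70XX → F_EXX = 70 ksi.
t_e = 0.707 × 0.75 = 0.5302 in.
R_nwl = 0.6 × 70 × 0.5302 × 25 = 556.8 kip (longitudinal, 2 welds).
R_nwt = 0.6 × 70 × 0.5302 × 9 = 200.4 kip (transverse, base value).
(i) R_nwl + R_nwt = 757.2 kip; (ii) 0.85 R_nwl + 1.5 R_nwt = 773.9 kip.
R_n = max = 773.9 kip [governs: (ii)]; φR_n = 580.4 kip.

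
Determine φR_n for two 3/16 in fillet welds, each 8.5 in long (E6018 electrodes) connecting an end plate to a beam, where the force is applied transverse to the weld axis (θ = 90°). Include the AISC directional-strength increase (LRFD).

φR_n ≈ 91.3 kips

E60XX → F_EXX = 60 ksi.
t_e = 0.707 × 0.1875 = 0.1326 in; A_we = 0.1326 × 17 = 2.254 in².
Directional factor: 1.0 + 0.5 sin^1.5(90°) = 1.5.
F_nw = 0.6 × 60 × 1.5 = 54 ksi.
φR_n = 0.75 × 54 × 2.254 = 91.27 kips.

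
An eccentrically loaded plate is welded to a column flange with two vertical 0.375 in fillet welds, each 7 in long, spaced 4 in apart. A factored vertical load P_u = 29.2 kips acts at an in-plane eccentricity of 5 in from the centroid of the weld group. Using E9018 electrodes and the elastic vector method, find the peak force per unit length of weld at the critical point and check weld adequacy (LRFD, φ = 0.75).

f_max ≈ 6.49 kip/in; adequate

E90XX → F_EXX = 90 ksi.
Total weld length L_w = 14 in. Treat welds as unit-width lines.
Polar moment about centroid: J = 2[d³/12 + d(b/2)²] = 2[7³/12 + 7×2²] = 113.2 in³.
Direct shear f_v = P/L_w = 29.2 / 14 = 2.086 kip/in (vertical).
Torsion M = P·e = 29.2 × 5 = 146 kip·in.
Critical point at (x, y) = (2, 3.5) from centroid. f_tx = M·y/J = 4.515 kip/in; f_ty = M·x/J = 2.58 kip/in.
Resultant f_max = √[f_tx² + (f_v + f_ty)²] = √[4.515² + (2.086 + 2.58)²] = 6.493 kip/in.
Capacity per unit length: φr_n = 0.75 × 0.6 × 90 × (0.707 × 0.375) = 10.74 kip/in.
6.493 ≤ 10.74 → adequate.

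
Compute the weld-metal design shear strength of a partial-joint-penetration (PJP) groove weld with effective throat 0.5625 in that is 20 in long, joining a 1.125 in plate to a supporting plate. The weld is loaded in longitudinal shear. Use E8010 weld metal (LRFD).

φR_n ≈ 405 kips

E80XX → F_EXX = 80 ksi.
Effective throat (given) t_e = 0.5625 in.
A_we = 0.5625 × 20 = 11.25 in².
F_nw = 0.6 F_EXX = 48 ksi.
φR_n = 0.75 × 48 × 11.25 = 405 kips.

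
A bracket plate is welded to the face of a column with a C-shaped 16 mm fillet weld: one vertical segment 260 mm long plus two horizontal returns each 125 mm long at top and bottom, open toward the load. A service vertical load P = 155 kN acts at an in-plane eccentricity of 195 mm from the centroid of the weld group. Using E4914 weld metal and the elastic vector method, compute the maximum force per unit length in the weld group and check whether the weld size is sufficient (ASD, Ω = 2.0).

f_max ≈ 956 N/mm; adequate

E49XX → F_EXX = 490 MPa.
Total weld length L_w = 510 mm. Treat welds as unit-width lines.
Centroid: x̄ = 2×125×62.5 / 510 = 30.64 mm from the vertical weld.
Polar moment about centroid: J = I_x + I_y = [260³/12 + 2×125×130²] + [260×30.64² + 2(125³/12 + 125×31.86²)] = 6513000 mm³.
Direct shear f_v = P/L_w = 155×10³ / 510 = 303.9 N/mm (vertical).
Torsion M = P·e = 155×10³ × 195 = 30225000 N·mm.
Critical point at (x, y) = (94.36, 130) from centroid. f_tx = M·y/J = 603.3 N/mm; f_ty = M·x/J = 437.9 N/mm.
Resultant f_max = √[f_tx² + (f_v + f_ty)²] = √[603.3² + (303.9 + 437.9)²] = 956.2 N/mm.
Capacity per unit length: r_n/Ω = (1/2.0) × 0.6 × 490 × (0.707 × 16) = 1663 N/mm.
956.2 ≤ 1663 → adequate.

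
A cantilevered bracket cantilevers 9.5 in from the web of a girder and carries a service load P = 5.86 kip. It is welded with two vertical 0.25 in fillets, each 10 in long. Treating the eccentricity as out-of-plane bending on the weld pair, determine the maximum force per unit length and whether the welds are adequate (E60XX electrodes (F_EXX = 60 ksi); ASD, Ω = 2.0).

L_w = 2 × 10 = 20 in; section modulus (unit throat) S = 2 × L²/6 = 33.33 in².
Direct shear f_v = P/L_w = 5.86/20 = 0.293 kip/in.
Moment M = P × e = 5.86 × 9.5 = 55.67 kip·in; bending f_b = M/S = 1.67 kip/in.
f_max = √(f_v² + f_b²) = √(0.293² + 1.67²) = 1.696 kip/in.
r_n/Ω = (1/2.0) × 0.6 × 60 × (0.707 × 0.25) = 3.181 kip/in → adequate.

f_max ≈ 1.7 kip/in; adequate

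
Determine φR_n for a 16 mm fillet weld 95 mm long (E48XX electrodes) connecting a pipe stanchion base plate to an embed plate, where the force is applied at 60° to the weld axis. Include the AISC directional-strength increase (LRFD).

E48XX → F_EXX = 480 MPa.
t_e = 0.707 × 16 = 11.31 mm; A_we = 11.31 × 95 = 1075 mm².
Directional factor: 1.0 + 0.5 sin^1.5(60°) = 1.403.
F_nw = 0.6 × 480 × 1.403 = 404.1 MPa.
φR_n = 0.75 × 404.1 × 1075 × 10⁻³ = 325.7 kN.

φR_n ≈ 326 kN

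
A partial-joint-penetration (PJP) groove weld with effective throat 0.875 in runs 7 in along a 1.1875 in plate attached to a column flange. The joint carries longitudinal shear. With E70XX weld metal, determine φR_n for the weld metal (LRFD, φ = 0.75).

E70XX → F_EXX = 70 ksi.
Effective throat (given) t_e = 0.875 in.
A_we = 0.875 × 7 = 6.125 in².
F_nw = 0.6 F_EXX = 42 ksi.
φR_n = 0.75 × 42 × 6.125 = 192.9 kip.

φR_n ≈ 193 kip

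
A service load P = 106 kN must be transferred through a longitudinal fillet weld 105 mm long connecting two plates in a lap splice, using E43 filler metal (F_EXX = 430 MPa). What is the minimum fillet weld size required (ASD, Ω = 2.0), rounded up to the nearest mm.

w = 12 mm

Total weld length L = 105 mm.
Required throat t_e = P × Ω / (0.6 F_EXX × L) = 106 × 2.0 / (0.6 × 430 × 105 × 10⁻³) = 7.826 mm.
Required leg w = t_e / 0.707 = 11.07 mm → use 12 mm.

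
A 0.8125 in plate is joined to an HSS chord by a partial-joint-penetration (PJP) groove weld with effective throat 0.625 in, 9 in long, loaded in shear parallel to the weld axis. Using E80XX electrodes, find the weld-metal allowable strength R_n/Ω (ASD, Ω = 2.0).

E80XX → F_EXX = 80 ksi.
Effective throat (given) t_e = 0.625 in.
A_we = 0.625 × 9 = 5.625 in².
F_nw = 0.6 F_EXX = 48 ksi.
R_n/Ω = (48 × 5.625) / 2.0 = 135 kips.

R_n/Ω ≈ 135 kips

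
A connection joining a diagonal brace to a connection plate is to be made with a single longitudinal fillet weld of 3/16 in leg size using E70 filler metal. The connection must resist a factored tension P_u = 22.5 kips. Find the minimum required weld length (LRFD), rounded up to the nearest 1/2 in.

L = 5.5 in

E70XX → F_EXX = 70 ksi.
Throat t_e = 0.707 × 0.1875 = 0.1326 in.
φr_n = 0.75 × 0.6 × 70 × 0.1326 = 4.176 kips/in.
L_req = P_u / φr_n = 22.5 / 4.176 = 5.388 in total.
Round up → use L = 5.5 in.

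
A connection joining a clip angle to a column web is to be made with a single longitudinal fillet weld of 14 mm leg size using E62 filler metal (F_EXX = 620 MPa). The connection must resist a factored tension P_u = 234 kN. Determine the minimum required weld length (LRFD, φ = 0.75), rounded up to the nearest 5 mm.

L = 85 mm

Throat t_e = 0.707 × 14 = 9.898 mm.
φr_n = 0.75 × 0.6 × 620 × 9.898 × 10⁻³ = 2.762 kN/mm.
L_req = P_u / φr_n = 234 / 2.762 = 84.74 mm total.
Round up → use L = 85 mm.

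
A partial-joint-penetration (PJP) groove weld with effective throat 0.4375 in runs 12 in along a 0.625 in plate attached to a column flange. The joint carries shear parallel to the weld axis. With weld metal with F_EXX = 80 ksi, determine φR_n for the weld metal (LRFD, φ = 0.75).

φR_n ≈ 189 kips

Effective throat (given) t_e = 0.4375 in.
A_we = 0.4375 × 12 = 5.25 in².
F_nw = 0.6 F_EXX = 48 ksi.
φR_n = 0.75 × 48 × 5.25 = 189 kips.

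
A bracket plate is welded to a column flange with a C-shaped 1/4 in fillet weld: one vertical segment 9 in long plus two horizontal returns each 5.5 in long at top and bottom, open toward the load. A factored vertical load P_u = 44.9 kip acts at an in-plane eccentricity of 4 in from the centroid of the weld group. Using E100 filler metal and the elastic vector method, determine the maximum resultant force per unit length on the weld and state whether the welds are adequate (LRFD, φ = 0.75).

f_max ≈ 4.88 kip/in; adequate

E100XX → F_EXX = 100 ksi.
Total weld length L_w = 20 in. Treat welds as unit-width lines.
Centroid: x̄ = 2×5.5×2.75 / 20 = 1.512 in from the vertical weld.
Polar moment about centroid: J = I_x + I_y = [9³/12 + 2×5.5×4.5²] + [9×1.512² + 2(5.5³/12 + 5.5×1.238²)] = 348.7 in³.
Direct shear f_v = P/L_w = 44.9 / 20 = 2.245 kip/in (vertical).
Torsion M = P·e = 44.9 × 4 = 179.6 kip·in.
Critical point at (x, y) = (3.987, 4.5) from centroid. f_tx = M·y/J = 2.318 kip/in; f_ty = M·x/J = 2.054 kip/in.
Resultant f_max = √[f_tx² + (f_v + f_ty)²] = √[2.318² + (2.245 + 2.054)²] = 4.884 kip/in.
Capacity per unit length: φr_n = 0.75 × 0.6 × 100 × (0.707 × 0.25) = 7.954 kip/in.
4.884 ≤ 7.954 → adequate.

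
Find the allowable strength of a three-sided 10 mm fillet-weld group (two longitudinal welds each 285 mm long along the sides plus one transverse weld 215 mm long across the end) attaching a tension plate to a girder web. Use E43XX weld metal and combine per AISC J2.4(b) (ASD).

E43XX → F_EXX = 430 MPa.
t_e = 0.707 × 10 = 7.07 mm.
R_nwl = 0.6 × 430 × 7.07 × 570 × 10⁻³ = 1040 kN (longitudinal, 2 welds).
R_nwt = 0.6 × 430 × 7.07 × 215 × 10⁻³ = 392.2 kN (transverse, base value).
(i) R_nwl + R_nwt = 1432 kN; (ii) 0.85 R_nwl + 1.5 R_nwt = 1472 kN.
R_n = max = 1472 kN [governs: (ii)]; R_n/Ω = 736 kN.

R_n/Ω ≈ 736 kN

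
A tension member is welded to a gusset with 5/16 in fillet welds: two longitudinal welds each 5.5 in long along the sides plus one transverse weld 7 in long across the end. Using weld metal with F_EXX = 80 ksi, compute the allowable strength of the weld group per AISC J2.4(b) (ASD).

R_n/Ω ≈ 105 kips

t_e = 0.707 × 0.3125 = 0.2209 in.
R_nwl = 0.6 × 80 × 0.2209 × 11 = 116.7 kips (longitudinal, 2 welds).
R_nwt = 0.6 × 80 × 0.2209 × 7 = 74.23 kips (transverse, base value).
(i) R_nwl + R_nwt = 190.9 kips; (ii) 0.85 R_nwl + 1.5 R_nwt = 210.5 kips.
R_n = max = 210.5 kips [governs: (ii)]; R_n/Ω = 105.3 kips.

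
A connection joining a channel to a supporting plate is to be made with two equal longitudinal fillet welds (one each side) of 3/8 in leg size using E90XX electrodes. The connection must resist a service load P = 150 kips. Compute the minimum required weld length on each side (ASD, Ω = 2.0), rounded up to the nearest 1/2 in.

E90XX → F_EXX = 90 ksi.
Throat t_e = 0.707 × 0.375 = 0.2651 in.
r_n/Ω = (0.6 × 90 × 0.2651) / 2.0 = 7.158 kip/in.
L_req = P / (r_n/Ω) = 150 / 7.158 = 20.95 in total.
Per side: 20.95 / 2 = 10.48 in.
Round up → use L = 10.5 in on each side.

L = 10.5 in on each side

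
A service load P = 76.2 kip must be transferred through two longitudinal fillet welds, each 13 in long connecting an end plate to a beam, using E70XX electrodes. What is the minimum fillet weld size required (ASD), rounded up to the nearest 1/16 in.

w = 1/4 in

E70XX → F_EXX = 70 ksi.
Total weld length L = 26 in.
Required throat t_e = P × Ω / (0.6 F_EXX × L) = 76.2 × 2.0 / (0.6 × 70 × 26) = 0.1396 in.
Required leg w = t_e / 0.707 = 0.1974 in → use 1/4 in.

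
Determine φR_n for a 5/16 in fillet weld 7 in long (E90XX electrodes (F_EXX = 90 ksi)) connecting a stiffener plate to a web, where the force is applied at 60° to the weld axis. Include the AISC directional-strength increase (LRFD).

φR_n ≈ 87.9 kip

t_e = 0.707 × 0.3125 = 0.2209 in; A_we = 0.2209 × 7 = 1.547 in².
Directional factor: 1.0 + 0.5 sin^1.5(60°) = 1.403.
F_nw = 0.6 × 90 × 1.403 = 75.76 ksi.
φR_n = 0.75 × 75.76 × 1.547 = 87.88 kip.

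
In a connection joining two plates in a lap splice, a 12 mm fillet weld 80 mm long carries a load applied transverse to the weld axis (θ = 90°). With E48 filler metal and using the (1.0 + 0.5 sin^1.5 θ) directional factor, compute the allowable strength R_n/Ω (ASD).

E48XX → F_EXX = 480 MPa.
t_e = 0.707 × 12 = 8.484 mm; A_we = 8.484 × 80 = 678.7 mm².
Directional factor: 1.0 + 0.5 sin^1.5(90°) = 1.5.
F_nw = 0.6 × 480 × 1.5 = 432 MPa.
R_n/Ω = (432 × 678.7) / 2.0 × 10⁻³ = 146.6 kN.

R_n/Ω ≈ 147 kN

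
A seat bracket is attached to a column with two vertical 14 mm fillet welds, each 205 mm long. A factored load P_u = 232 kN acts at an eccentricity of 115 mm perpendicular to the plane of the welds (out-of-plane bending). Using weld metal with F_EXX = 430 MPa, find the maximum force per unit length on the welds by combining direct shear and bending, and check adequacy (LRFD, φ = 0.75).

f_max ≈ 1990 N/mm; NOT adequate

L_w = 2 × 205 = 410 mm; section modulus (unit throat) S = 2 × L²/6 = 14010 mm².
Direct shear f_v = P/L_w = 232×10³/410 = 565.9 N/mm.
Moment M = P × e = 232×10³ × 115 = 26680000 N·mm; bending f_b = M/S = 1905 N/mm.
f_max = √(f_v² + f_b²) = √(565.9² + 1905²) = 1987 N/mm.
φr_n = 0.75 × 0.6 × 430 × (0.707 × 14) = 1915 N/mm → NOT adequate.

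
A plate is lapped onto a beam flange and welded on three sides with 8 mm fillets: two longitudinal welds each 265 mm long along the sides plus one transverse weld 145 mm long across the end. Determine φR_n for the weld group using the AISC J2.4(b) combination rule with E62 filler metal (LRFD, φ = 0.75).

φR_n ≈ 1070 kN

E62XX → F_EXX = 620 MPa.
t_e = 0.707 × 8 = 5.656 mm.
R_nwl = 0.6 × 620 × 5.656 × 530 × 10⁻³ = 1115 kN (longitudinal, 2 welds).
R_nwt = 0.6 × 620 × 5.656 × 145 × 10⁻³ = 305.1 kN (transverse, base value).
(i) R_nwl + R_nwt = 1420 kN; (ii) 0.85 R_nwl + 1.5 R_nwt = 1405 kN.
R_n = max = 1420 kN [governs: (i)]; φR_n = 1065 kN.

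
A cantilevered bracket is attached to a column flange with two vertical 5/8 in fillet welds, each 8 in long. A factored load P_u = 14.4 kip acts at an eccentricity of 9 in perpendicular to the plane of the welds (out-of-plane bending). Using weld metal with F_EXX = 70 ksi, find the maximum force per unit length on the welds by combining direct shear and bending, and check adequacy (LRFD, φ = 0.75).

f_max ≈ 6.14 kip/in; adequate

L_w = 2 × 8 = 16 in; section modulus (unit throat) S = 2 × L²/6 = 21.33 in².
Direct shear f_v = P/L_w = 14.4/16 = 0.9 kip/in.
Moment M = P × e = 14.4 × 9 = 129.6 kip·in; bending f_b = M/S = 6.075 kip/in.
f_max = √(f_v² + f_b²) = √(0.9² + 6.075²) = 6.141 kip/in.
φr_n = 0.75 × 0.6 × 70 × (0.707 × 0.625) = 13.92 kip/in → adequate.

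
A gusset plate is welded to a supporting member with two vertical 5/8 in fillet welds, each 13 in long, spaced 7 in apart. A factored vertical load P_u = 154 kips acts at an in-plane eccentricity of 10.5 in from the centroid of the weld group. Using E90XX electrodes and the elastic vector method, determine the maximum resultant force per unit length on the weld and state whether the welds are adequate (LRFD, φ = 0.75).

f_max ≈ 20.9 kip/in; NOT adequate

E90XX → F_EXX = 90 ksi.
Total weld length L_w = 26 in. Treat welds as unit-width lines.
Polar moment about centroid: J = 2[d³/12 + d(b/2)²] = 2[13³/12 + 13×3.5²] = 684.7 in³.
Direct shear f_v = P/L_w = 154 / 26 = 5.923 kip/in (vertical).
Torsion M = P·e = 154 × 10.5 = 1617 kip·in.
Critical point at (x, y) = (3.5, 6.5) from centroid. f_tx = M·y/J = 15.35 kip/in; f_ty = M·x/J = 8.266 kip/in.
Resultant f_max = √[f_tx² + (f_v + f_ty)²] = √[15.35² + (5.923 + 8.266)²] = 20.9 kip/in.
Capacity per unit length: φr_n = 0.75 × 0.6 × 90 × (0.707 × 0.625) = 17.9 kip/in.
20.9 > 17.9 → NOT adequate.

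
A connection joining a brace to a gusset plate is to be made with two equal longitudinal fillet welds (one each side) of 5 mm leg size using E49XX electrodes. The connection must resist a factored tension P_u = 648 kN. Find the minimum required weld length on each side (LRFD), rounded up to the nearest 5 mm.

L = 420 mm on each side

E49XX → F_EXX = 490 MPa.
Throat t_e = 0.707 × 5 = 3.535 mm.
φr_n = 0.75 × 0.6 × 490 × 3.535 × 10⁻³ = 0.7795 kN/mm.
L_req = P_u / φr_n = 648 / 0.7795 = 831.3 mm total.
Per side: 831.3 / 2 = 415.7 mm.
Round up → use L = 420 mm on each side.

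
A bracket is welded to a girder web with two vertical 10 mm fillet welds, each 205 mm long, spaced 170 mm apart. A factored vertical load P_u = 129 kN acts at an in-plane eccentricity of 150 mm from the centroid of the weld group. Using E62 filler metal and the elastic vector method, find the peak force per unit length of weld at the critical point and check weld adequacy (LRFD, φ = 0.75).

f_max ≈ 823 N/mm; adequate

E62XX → F_EXX = 620 MPa.
Total weld length L_w = 410 mm. Treat welds as unit-width lines.
Polar moment about centroid: J = 2[d³/12 + d(b/2)²] = 2[205³/12 + 205×85²] = 4398000 mm³.
Direct shear f_v = P/L_w = 129×10³ / 410 = 314.6 N/mm (vertical).
Torsion M = P·e = 129×10³ × 150 = 19350000 N·mm.
Critical point at (x, y) = (85, 102.5) from centroid. f_tx = M·y/J = 451 N/mm; f_ty = M·x/J = 374 N/mm.
Resultant f_max = √[f_tx² + (f_v + f_ty)²] = √[451² + (314.6 + 374)²] = 823.1 N/mm.
Capacity per unit length: φr_n = 0.75 × 0.6 × 620 × (0.707 × 10) = 1973 N/mm.
823.1 ≤ 1973 → adequate.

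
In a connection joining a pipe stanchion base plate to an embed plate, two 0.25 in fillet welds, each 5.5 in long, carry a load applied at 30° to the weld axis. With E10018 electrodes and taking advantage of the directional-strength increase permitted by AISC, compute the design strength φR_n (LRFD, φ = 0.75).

E100XX → F_EXX = 100 ksi.
t_e = 0.707 × 0.25 = 0.1767 in; A_we = 0.1767 × 11 = 1.944 in².
Directional factor: 1.0 + 0.5 sin^1.5(30°) = 1.177.
F_nw = 0.6 × 100 × 1.177 = 70.61 ksi.
φR_n = 0.75 × 70.61 × 1.944 = 103 kip.

φR_n ≈ 103 kip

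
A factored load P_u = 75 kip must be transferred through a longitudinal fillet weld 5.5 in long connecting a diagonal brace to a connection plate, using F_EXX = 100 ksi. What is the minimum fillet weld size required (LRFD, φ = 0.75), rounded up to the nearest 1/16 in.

w = 7/16 in

Total weld length L = 5.5 in.
Required throat t_e = P_u / (φ × 0.6 F_EXX × L) = 75 / (0.75 × 0.6 × 100 × 5.5) = 0.303 in.
Required leg w = t_e / 0.707 = 0.4286 in → use 7/16 in.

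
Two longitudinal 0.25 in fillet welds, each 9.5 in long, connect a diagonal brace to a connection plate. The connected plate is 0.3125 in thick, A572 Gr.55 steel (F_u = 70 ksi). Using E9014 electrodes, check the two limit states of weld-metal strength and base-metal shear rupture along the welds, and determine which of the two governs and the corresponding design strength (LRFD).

φR_n ≈ 136 kip (weld metal governs)

E90XX → F_EXX = 90 ksi.
t_e = 0.707 × 0.25 = 0.1767 in; L = 19 in.
Weld metal: φR_n = 0.75 × 0.6 × 90 × 0.1767 × 19 = 136 kip.
Base metal (shear rupture): φR_n = 0.75 × 0.6 × 70 × 0.3125 × 19 = 187 kip.
Governing: weld metal.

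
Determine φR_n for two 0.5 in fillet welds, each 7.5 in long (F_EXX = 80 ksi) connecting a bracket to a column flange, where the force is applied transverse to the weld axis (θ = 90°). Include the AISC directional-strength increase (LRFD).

φR_n ≈ 286 kip

t_e = 0.707 × 0.5 = 0.3535 in; A_we = 0.3535 × 15 = 5.302 in².
Directional factor: 1.0 + 0.5 sin^1.5(90°) = 1.5.
F_nw = 0.6 × 80 × 1.5 = 72 ksi.
φR_n = 0.75 × 72 × 5.302 = 286.3 kip.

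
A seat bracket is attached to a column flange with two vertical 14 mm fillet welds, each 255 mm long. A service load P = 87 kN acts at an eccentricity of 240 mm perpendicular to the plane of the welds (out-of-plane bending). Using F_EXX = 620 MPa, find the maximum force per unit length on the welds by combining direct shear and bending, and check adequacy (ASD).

f_max ≈ 978 N/mm; adequate

L_w = 2 × 255 = 510 mm; section modulus (unit throat) S = 2 × L²/6 = 21680 mm².
Direct shear f_v = P/L_w = 87×10³/510 = 170.6 N/mm.
Moment M = P × e = 87×10³ × 240 = 20880000 N·mm; bending f_b = M/S = 963.3 N/mm.
f_max = √(f_v² + f_b²) = √(170.6² + 963.3²) = 978.3 N/mm.
r_n/Ω = (1/2.0) × 0.6 × 620 × (0.707 × 14) = 1841 N/mm → adequate.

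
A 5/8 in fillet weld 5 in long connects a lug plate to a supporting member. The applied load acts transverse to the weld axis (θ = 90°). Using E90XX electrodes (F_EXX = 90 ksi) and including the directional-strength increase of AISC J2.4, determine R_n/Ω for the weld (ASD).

t_e = 0.707 × 0.625 = 0.4419 in; A_we = 0.4419 × 5 = 2.209 in².
Directional factor: 1.0 + 0.5 sin^1.5(90°) = 1.5.
F_nw = 0.6 × 90 × 1.5 = 81 ksi.
R_n/Ω = (81 × 2.209) / 2.0 = 89.48 kips.

R_n/Ω ≈ 89.5 kips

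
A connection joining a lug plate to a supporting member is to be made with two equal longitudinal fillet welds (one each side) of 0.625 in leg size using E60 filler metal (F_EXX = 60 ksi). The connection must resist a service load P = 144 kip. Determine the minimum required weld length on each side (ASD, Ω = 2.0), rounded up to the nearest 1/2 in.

L = 9.5 in on each side

Throat t_e = 0.707 × 0.625 = 0.4419 in.
r_n/Ω = (0.6 × 60 × 0.4419) / 2.0 = 7.954 kip/in.
L_req = P / (r_n/Ω) = 144 / 7.954 = 18.1 in total.
Per side: 18.1 / 2 = 9.052 in.
Round up → use L = 9.5 in on each side.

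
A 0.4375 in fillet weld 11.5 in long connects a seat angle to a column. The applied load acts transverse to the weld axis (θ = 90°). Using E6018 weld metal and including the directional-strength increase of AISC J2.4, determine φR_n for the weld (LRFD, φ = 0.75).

E60XX → F_EXX = 60 ksi.
t_e = 0.707 × 0.4375 = 0.3093 in; A_we = 0.3093 × 11.5 = 3.557 in².
Directional factor: 1.0 + 0.5 sin^1.5(90°) = 1.5.
F_nw = 0.6 × 60 × 1.5 = 54 ksi.
φR_n = 0.75 × 54 × 3.557 = 144.1 kip.

φR_n ≈ 144 kip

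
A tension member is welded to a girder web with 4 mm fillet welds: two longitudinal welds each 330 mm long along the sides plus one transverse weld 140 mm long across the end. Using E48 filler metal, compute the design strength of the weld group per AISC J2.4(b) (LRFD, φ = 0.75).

φR_n ≈ 489 kN

E48XX → F_EXX = 480 MPa.
t_e = 0.707 × 4 = 2.828 mm.
R_nwl = 0.6 × 480 × 2.828 × 660 × 10⁻³ = 537.5 kN (longitudinal, 2 welds).
R_nwt = 0.6 × 480 × 2.828 × 140 × 10⁻³ = 114 kN (transverse, base value).
(i) R_nwl + R_nwt = 651.6 kN; (ii) 0.85 R_nwl + 1.5 R_nwt = 628 kN.
R_n = max = 651.6 kN [governs: (i)]; φR_n = 488.7 kN.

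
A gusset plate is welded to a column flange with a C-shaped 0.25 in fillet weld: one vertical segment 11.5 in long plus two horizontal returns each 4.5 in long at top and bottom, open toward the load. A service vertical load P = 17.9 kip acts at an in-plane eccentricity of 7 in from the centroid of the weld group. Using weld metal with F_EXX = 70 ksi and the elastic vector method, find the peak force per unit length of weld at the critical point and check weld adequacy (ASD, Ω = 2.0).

Total weld length L_w = 20.5 in. Treat welds as unit-width lines.
Centroid: x̄ = 2×4.5×2.25 / 20.5 = 0.9878 in from the vertical weld.
Polar moment about centroid: J = I_x + I_y = [11.5³/12 + 2×4.5×5.75²] + [11.5×0.9878² + 2(4.5³/12 + 4.5×1.262²)] = 465 in³.
Direct shear f_v = P/L_w = 17.9 / 20.5 = 0.8732 kip/in (vertical).
Torsion M = P·e = 17.9 × 7 = 125.3 kip·in.
Critical point at (x, y) = (3.512, 5.75) from centroid. f_tx = M·y/J = 1.549 kip/in; f_ty = M·x/J = 0.9463 kip/in.
Resultant f_max = √[f_tx² + (f_v + f_ty)²] = √[1.549² + (0.8732 + 0.9463)²] = 2.39 kip/in.
Capacity per unit length: r_n/Ω = (1/2.0) × 0.6 × 70 × (0.707 × 0.25) = 3.712 kip/in.
2.39 ≤ 3.712 → adequate.

f_max ≈ 2.39 kip/in; adequate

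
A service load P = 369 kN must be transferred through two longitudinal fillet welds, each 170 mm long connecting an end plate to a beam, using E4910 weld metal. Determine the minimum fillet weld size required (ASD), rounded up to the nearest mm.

E49XX → F_EXX = 490 MPa.
Total weld length L = 340 mm.
Required throat t_e = P × Ω / (0.6 F_EXX × L) = 369 × 2.0 / (0.6 × 490 × 340 × 10⁻³) = 7.383 mm.
Required leg w = t_e / 0.707 = 10.44 mm → use 11 mm.

w = 11 mm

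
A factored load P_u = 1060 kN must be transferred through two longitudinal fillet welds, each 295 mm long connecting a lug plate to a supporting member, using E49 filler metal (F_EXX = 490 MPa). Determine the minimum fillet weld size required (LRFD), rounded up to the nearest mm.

Total weld length L = 590 mm.
Required throat t_e = P_u / (φ × 0.6 F_EXX × L) = 1060 / (0.75 × 0.6 × 490 × 590 × 10⁻³) = 8.148 mm.
Required leg w = t_e / 0.707 = 11.52 mm → use 12 mm.

w = 12 mm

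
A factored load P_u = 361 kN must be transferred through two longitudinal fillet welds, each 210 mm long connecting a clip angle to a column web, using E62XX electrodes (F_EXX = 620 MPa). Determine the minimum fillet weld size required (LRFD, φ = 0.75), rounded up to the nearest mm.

Total weld length L = 420 mm.
Required throat t_e = P_u / (φ × 0.6 F_EXX × L) = 361 / (0.75 × 0.6 × 620 × 420 × 10⁻³) = 3.081 mm.
Required leg w = t_e / 0.707 = 4.357 mm → use 5 mm.

w = 5 mm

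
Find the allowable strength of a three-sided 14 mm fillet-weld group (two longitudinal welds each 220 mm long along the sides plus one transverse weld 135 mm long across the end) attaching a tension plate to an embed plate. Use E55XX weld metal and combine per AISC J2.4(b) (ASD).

R_n/Ω ≈ 942 kN

E55XX → F_EXX = 550 MPa.
t_e = 0.707 × 14 = 9.898 mm.
R_nwl = 0.6 × 550 × 9.898 × 440 × 10⁻³ = 1437 kN (longitudinal, 2 welds).
R_nwt = 0.6 × 550 × 9.898 × 135 × 10⁻³ = 441 kN (transverse, base value).
(i) R_nwl + R_nwt = 1878 kN; (ii) 0.85 R_nwl + 1.5 R_nwt = 1883 kN.
R_n = max = 1883 kN [governs: (ii)]; R_n/Ω = 941.5 kN.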